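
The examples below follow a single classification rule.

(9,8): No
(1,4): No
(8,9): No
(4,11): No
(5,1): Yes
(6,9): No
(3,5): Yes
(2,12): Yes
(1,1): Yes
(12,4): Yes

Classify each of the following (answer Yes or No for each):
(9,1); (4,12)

Yes, Yes

The simplest hypothesis consistent with all the labels is: sum is even.
(9,1) → 9+1 = 10 → Yes. (4,12) → 4+12 = 16 → Yes.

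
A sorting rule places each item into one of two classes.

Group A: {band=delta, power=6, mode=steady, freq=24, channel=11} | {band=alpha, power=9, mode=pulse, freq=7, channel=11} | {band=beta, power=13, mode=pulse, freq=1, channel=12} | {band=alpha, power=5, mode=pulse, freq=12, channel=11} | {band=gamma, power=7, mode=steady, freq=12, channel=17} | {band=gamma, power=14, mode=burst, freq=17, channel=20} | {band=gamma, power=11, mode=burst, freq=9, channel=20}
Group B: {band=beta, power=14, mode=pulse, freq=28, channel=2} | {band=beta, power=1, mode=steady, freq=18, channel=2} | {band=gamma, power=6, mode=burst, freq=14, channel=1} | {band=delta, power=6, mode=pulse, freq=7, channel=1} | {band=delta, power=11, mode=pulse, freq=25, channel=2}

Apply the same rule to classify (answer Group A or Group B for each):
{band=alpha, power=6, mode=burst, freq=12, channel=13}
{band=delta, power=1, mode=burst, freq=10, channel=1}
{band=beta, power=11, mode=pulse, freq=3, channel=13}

Group A, Group B, Group A

The rule appears to be: channel ≥ 11.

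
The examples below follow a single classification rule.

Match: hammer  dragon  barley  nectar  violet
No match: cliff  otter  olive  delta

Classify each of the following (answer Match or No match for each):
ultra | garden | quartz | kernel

No match, Match, Match, Match

'Match' ⟺ even length.
ultra: length 5 — fails this test, so No match.
garden: length 6 — meets the rule, so Match.
quartz: length 6 — meets the rule, so Match.
kernel: length 6 — meets the rule, so Match.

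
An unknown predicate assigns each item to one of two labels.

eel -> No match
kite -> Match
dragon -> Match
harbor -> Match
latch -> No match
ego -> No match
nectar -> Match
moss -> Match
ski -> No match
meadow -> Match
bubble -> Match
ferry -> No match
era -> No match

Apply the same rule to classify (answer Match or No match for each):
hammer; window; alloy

Checking candidate rules against both groups, what survives is: even length.

Match, Match, No match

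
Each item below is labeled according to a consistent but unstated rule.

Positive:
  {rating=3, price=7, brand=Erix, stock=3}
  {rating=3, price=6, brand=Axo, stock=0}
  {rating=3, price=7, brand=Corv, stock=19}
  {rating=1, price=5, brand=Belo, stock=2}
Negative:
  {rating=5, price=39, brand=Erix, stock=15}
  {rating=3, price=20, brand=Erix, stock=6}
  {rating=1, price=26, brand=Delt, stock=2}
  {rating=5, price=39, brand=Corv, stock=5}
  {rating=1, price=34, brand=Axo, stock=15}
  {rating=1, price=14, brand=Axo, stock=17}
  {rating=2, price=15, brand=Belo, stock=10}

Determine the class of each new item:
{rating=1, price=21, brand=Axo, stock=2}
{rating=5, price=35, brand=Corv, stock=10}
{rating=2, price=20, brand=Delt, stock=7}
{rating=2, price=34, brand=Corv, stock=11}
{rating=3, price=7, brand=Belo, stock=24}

Negative, Negative, Negative, Negative, Positive

The simplest hypothesis consistent with all the labels is: price ≤ 7.
{rating=1, price=21, brand=Axo, stock=2}: price = 21 — does not fit, so Negative.
{rating=5, price=35, brand=Corv, stock=10}: price = 35 — does not fit, so Negative.
{rating=2, price=20, brand=Delt, stock=7}: price = 20 — does not fit, so Negative.
{rating=2, price=34, brand=Corv, stock=11}: price = 34 — does not fit, so Negative.
{rating=3, price=7, brand=Belo, stock=24}: price = 7 — meets the rule, so Positive.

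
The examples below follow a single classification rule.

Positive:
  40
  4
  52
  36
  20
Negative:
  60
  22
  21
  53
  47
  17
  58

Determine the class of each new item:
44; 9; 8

Positive, Negative, Positive

The distinguishing property — multiple of 4 AND at most 52 — holds for all the 'Positive' cases and none of the 'Negative' cases.
44 — 44 = 4·11, 44 ≤ 52, hence Positive.
9 — 9 = 4·2 + 1, 9 ≤ 52, hence Negative.
8 — 8 = 4·2, 8 ≤ 52, hence Positive.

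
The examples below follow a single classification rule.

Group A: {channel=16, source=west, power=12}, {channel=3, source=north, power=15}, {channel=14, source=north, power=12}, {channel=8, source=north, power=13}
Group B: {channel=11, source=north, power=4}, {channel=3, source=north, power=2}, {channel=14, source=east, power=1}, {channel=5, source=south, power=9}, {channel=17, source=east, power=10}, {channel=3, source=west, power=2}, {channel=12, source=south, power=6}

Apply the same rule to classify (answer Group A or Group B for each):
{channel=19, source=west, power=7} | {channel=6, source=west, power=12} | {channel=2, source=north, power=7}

Group B, Group A, Group B

Rule: power ≥ 12. This holds for each 'Group A' example and fails for each 'Group B' one.
{channel=19, source=west, power=7}: power = 7 — doesn't match, so Group B. {channel=6, source=west, power=12}: power = 12 — qualifies, so Group A. {channel=2, source=north, power=7}: power = 7 — doesn't match, so Group B.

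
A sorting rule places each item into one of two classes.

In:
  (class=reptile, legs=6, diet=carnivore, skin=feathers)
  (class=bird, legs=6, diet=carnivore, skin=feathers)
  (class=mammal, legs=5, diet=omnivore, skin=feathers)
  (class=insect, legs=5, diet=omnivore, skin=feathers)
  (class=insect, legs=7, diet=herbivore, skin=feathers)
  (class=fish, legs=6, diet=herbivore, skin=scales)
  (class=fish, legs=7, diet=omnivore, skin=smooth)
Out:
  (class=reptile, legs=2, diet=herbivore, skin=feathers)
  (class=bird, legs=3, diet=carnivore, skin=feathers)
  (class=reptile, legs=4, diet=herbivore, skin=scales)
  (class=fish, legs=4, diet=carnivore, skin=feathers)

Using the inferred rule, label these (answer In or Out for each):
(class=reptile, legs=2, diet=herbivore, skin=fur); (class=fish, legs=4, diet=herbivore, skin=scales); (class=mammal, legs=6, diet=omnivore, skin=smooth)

The distinguishing property — legs ≥ 5 — holds for all the 'In' cases and none of the 'Out' cases.

Out, Out, In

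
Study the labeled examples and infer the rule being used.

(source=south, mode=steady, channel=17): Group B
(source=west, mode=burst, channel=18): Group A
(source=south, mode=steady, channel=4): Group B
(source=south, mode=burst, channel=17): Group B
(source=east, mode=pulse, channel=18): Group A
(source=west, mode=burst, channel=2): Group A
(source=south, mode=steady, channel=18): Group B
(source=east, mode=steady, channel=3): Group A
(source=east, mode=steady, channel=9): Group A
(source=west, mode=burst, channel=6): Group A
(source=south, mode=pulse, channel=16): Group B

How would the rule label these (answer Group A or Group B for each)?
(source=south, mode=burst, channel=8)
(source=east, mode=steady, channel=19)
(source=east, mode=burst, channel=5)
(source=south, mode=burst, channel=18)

Group B, Group A, Group A, Group B

Comparing the two groups points to one rule — source is not south.
(source=south, mode=burst, channel=8) — source is south, hence Group B.
(source=east, mode=steady, channel=19) — source is east, hence Group A.
(source=east, mode=burst, channel=5) — source is east, hence Group A.
(source=south, mode=burst, channel=18) — source is south, hence Group B.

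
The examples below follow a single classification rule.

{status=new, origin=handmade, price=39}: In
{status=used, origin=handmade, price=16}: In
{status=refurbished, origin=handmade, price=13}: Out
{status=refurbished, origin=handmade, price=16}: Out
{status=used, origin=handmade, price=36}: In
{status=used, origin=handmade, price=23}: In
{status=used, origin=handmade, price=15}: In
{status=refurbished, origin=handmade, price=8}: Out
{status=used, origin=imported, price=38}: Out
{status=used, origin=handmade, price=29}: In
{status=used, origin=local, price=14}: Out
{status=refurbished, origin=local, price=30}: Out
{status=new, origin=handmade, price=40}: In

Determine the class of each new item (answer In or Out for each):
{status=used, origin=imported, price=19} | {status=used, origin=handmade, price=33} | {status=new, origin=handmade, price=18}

Every 'In' example satisfies: status is not refurbished AND origin is handmade. None of the 'Out' examples do.
{status=used, origin=imported, price=19}: status is used, origin is imported, lacks this property → Out. {status=used, origin=handmade, price=33}: status is used, origin is handmade, satisfies this → In. {status=new, origin=handmade, price=18}: status is new, origin is handmade, satisfies this → In.

Out, In, In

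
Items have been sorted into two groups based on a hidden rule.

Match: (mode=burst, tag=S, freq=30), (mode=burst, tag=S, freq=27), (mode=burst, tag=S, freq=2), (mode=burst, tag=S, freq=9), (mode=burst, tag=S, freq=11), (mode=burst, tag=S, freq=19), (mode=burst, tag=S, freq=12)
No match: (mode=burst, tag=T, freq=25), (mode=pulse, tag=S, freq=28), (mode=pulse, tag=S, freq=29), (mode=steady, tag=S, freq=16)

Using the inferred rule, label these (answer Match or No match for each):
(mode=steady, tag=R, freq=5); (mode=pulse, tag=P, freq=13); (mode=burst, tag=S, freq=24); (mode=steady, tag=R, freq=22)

No match, No match, Match, No match

A rule that fits every label: tag is S AND mode is burst — true of each 'Match' example, false of each 'No match' one.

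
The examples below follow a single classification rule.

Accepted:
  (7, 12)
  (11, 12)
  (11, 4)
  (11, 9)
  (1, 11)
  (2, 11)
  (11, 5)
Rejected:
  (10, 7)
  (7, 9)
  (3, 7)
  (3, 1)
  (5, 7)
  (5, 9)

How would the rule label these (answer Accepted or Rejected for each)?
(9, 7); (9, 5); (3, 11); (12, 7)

All 'Accepted' examples share one property — max ≥ 11 — and every 'Rejected' example lacks it.
(9, 7): max 9, does not fit → Rejected. (9, 5): max 9, does not fit → Rejected. (3, 11): max 11, qualifies → Accepted. (12, 7): max 12, qualifies → Accepted.

Rejected, Rejected, Accepted, Accepted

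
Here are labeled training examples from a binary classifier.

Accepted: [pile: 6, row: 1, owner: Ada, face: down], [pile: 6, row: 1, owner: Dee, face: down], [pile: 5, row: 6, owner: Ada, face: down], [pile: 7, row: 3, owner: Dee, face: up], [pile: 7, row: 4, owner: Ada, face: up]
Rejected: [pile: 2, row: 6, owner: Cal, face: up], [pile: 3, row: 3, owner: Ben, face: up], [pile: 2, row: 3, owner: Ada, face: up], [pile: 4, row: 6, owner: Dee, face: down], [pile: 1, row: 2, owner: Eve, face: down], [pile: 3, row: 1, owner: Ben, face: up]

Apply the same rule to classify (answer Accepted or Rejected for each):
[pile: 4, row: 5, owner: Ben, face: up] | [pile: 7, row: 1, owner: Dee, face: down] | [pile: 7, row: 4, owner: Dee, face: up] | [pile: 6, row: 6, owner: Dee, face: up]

Rejected, Accepted, Accepted, Accepted

The classifier is using: pile ≥ 5.
[pile: 4, row: 5, owner: Ben, face: up] → pile = 4 → Rejected.
[pile: 7, row: 1, owner: Dee, face: down] → pile = 7 → Accepted.
[pile: 7, row: 4, owner: Dee, face: up] → pile = 7 → Accepted.
[pile: 6, row: 6, owner: Dee, face: up] → pile = 6 → Accepted.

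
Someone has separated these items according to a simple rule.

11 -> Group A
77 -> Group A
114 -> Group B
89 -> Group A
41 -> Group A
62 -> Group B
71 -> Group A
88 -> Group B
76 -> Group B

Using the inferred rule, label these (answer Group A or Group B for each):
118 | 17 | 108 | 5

Group B, Group A, Group B, Group A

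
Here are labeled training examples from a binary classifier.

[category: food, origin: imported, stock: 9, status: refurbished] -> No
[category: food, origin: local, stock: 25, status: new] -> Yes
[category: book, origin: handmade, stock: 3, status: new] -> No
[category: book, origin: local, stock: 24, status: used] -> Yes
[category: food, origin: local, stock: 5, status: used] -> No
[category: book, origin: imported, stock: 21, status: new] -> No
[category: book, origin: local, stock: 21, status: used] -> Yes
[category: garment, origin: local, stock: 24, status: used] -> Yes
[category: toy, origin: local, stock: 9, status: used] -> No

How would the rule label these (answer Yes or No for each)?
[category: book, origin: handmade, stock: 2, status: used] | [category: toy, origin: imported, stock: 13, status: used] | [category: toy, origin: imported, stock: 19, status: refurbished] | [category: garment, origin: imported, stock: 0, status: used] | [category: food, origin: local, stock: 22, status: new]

No, No, No, No, Yes

The rule appears to be: origin is local AND stock ≥ 21.
[category: book, origin: handmade, stock: 2, status: used]: origin is handmade, stock = 2, doesn't match → No.
[category: toy, origin: imported, stock: 13, status: used]: origin is imported, stock = 13, doesn't match → No.
[category: toy, origin: imported, stock: 19, status: refurbished]: origin is imported, stock = 19, doesn't match → No.
[category: garment, origin: imported, stock: 0, status: used]: origin is imported, stock = 0, doesn't match → No.
[category: food, origin: local, stock: 22, status: new]: origin is local, stock = 22, meets the rule → Yes.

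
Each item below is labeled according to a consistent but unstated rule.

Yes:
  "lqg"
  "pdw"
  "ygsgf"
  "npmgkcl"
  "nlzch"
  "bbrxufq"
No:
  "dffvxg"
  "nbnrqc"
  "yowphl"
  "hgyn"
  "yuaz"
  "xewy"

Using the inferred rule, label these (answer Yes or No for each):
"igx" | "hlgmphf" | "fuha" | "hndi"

Yes, Yes, No, No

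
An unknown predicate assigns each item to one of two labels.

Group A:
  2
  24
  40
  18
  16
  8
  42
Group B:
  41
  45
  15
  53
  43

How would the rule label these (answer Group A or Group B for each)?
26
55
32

The simplest hypothesis consistent with all the labels is: even.
26: Group A (26 is even).
55: Group B (55 is odd).
32: Group A (32 is even).

Group A, Group B, Group A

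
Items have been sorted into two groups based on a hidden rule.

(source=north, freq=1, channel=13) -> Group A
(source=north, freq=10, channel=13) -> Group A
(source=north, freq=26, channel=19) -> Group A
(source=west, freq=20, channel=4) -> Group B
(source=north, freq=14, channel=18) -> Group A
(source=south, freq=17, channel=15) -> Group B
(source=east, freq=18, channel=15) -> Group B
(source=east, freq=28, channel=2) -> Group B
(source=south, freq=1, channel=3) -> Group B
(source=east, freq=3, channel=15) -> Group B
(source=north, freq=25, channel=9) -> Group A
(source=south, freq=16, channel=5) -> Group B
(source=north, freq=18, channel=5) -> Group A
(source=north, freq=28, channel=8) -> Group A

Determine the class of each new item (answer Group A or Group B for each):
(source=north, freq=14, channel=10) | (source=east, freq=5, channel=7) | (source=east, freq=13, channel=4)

Group A, Group B, Group B

All 'Group A' examples share one property — source is north — and every 'Group B' example lacks it.
(source=north, freq=14, channel=10) → source is north → Group A.
(source=east, freq=5, channel=7) → source is east → Group B.
(source=east, freq=13, channel=4) → source is east → Group B.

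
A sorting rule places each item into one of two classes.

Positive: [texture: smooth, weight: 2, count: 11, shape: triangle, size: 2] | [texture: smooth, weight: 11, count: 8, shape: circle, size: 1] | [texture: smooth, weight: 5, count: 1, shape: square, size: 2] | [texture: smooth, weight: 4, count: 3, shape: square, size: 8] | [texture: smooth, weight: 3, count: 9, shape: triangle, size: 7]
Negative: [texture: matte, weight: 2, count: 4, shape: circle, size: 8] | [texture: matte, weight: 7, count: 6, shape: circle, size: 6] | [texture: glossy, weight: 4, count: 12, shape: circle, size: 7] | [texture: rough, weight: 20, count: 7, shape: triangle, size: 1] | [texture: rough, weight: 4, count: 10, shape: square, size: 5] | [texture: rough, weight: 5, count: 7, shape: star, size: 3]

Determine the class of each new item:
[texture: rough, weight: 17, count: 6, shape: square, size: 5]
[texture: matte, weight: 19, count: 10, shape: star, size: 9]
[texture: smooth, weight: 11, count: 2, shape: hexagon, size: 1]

Negative, Negative, Positive

One predicate separates the groups cleanly: texture is smooth.
[texture: rough, weight: 17, count: 6, shape: square, size: 5] — texture is rough, hence Negative. [texture: matte, weight: 19, count: 10, shape: star, size: 9] — texture is matte, hence Negative. [texture: smooth, weight: 11, count: 2, shape: hexagon, size: 1] — texture is smooth, hence Positive.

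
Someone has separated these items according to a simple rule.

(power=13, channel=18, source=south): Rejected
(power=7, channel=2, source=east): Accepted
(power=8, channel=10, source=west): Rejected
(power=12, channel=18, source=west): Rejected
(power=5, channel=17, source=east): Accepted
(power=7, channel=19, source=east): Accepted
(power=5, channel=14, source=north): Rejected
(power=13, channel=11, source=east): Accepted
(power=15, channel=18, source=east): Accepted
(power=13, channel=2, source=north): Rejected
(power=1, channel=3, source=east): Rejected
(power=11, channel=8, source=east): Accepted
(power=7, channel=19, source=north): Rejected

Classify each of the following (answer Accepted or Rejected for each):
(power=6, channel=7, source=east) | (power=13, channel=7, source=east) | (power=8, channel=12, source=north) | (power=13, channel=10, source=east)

Accepted, Accepted, Rejected, Accepted

The rule appears to be: source is east AND power ≥ 5.
(power=6, channel=7, source=east): Accepted (source is east, power = 6).
(power=13, channel=7, source=east): Accepted (source is east, power = 13).
(power=8, channel=12, source=north): Rejected (source is north, power = 8).
(power=13, channel=10, source=east): Accepted (source is east, power = 13).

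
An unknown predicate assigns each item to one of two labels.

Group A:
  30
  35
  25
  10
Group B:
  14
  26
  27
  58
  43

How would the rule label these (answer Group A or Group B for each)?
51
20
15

The pattern is that an item is 'Group A' exactly when: multiple of 5.
51 — 51 = 5·10 + 1, hence Group B. 20 — 20 = 5·4, hence Group A. 15 — 15 = 5·3, hence Group A.

Group B, Group A, Group A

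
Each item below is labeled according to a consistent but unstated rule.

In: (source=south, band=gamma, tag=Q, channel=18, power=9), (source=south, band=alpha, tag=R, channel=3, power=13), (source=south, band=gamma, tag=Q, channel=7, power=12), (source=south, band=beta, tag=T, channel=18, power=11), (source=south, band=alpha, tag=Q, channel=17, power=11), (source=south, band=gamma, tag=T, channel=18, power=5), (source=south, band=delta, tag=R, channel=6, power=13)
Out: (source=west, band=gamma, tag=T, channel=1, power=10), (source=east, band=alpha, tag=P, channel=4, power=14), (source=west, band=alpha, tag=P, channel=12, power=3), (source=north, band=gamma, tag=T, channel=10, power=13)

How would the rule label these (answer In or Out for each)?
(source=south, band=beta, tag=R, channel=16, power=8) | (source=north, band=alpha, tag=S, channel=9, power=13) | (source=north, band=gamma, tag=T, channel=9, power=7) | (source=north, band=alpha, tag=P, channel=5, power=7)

'In' ⟺ source is south.

In, Out, Out, Out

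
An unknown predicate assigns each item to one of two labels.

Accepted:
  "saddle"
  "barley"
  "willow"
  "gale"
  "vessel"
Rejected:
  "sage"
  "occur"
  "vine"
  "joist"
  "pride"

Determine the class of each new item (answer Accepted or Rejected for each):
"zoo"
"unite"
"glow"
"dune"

A rule that fits every label: contains 'l' — true of each 'Accepted' example, false of each 'Rejected' one.
"zoo" — no 'l', hence Rejected.
"unite" — no 'l', hence Rejected.
"glow" — has 'l', hence Accepted.
"dune" — no 'l', hence Rejected.

Rejected, Rejected, Accepted, Rejected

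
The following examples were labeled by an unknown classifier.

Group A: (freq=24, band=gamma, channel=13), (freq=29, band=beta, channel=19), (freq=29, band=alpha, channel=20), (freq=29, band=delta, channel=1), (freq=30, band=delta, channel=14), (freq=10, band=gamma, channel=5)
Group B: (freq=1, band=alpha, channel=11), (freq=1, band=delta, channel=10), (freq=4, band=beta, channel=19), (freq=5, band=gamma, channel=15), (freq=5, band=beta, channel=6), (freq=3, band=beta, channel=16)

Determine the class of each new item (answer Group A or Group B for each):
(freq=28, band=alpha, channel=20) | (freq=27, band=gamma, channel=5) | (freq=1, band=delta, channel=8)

A rule that fits every label: freq ≥ 10 — true of each 'Group A' example, false of each 'Group B' one.

Group A, Group A, Group B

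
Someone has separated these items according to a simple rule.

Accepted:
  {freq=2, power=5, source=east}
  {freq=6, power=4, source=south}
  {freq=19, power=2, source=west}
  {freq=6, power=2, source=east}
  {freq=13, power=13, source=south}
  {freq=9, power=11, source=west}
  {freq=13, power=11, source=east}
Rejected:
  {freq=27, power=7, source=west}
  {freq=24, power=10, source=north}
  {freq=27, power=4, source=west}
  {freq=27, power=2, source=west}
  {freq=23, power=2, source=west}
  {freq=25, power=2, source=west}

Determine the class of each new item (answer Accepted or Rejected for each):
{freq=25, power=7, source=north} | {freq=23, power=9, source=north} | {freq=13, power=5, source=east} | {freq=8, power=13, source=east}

Rejected, Rejected, Accepted, Accepted

Every 'Accepted' example satisfies: freq ≤ 19. None of the 'Rejected' examples do.
Rejected: {freq=25, power=7, source=north}, since freq = 25.
Rejected: {freq=23, power=9, source=north}, since freq = 23.
Accepted: {freq=13, power=5, source=east}, since freq = 13.
Accepted: {freq=8, power=13, source=east}, since freq = 8.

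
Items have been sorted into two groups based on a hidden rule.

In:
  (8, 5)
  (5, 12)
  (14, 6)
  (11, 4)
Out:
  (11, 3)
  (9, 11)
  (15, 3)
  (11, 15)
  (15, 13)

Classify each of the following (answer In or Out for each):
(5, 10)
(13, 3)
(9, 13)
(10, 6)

In, Out, Out, In

A rule that fits every label: product is even — true of each 'In' example, false of each 'Out' one.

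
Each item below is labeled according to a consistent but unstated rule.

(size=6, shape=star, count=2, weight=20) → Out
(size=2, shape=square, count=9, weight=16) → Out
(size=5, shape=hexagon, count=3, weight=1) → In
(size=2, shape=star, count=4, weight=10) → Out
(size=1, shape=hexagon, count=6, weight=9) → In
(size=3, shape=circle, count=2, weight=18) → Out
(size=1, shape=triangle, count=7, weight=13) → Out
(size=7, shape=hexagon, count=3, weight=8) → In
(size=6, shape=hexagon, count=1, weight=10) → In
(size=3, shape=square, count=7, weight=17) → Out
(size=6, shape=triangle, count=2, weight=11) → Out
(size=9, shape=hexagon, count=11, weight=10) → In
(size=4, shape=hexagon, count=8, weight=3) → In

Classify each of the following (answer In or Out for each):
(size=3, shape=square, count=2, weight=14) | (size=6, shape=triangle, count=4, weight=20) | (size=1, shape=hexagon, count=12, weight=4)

Out, Out, In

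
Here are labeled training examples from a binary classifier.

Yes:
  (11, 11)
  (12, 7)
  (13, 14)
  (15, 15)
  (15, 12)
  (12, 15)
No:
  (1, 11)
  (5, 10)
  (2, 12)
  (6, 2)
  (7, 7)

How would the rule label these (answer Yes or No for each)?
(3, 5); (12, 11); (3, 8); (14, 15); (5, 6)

No, Yes, No, Yes, No

The simplest hypothesis consistent with all the labels is: sum ≥ 19.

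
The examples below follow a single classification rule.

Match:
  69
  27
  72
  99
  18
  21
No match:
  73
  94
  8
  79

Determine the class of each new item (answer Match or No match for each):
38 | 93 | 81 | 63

No match, Match, Match, Match

The classifier is using: multiple of 3.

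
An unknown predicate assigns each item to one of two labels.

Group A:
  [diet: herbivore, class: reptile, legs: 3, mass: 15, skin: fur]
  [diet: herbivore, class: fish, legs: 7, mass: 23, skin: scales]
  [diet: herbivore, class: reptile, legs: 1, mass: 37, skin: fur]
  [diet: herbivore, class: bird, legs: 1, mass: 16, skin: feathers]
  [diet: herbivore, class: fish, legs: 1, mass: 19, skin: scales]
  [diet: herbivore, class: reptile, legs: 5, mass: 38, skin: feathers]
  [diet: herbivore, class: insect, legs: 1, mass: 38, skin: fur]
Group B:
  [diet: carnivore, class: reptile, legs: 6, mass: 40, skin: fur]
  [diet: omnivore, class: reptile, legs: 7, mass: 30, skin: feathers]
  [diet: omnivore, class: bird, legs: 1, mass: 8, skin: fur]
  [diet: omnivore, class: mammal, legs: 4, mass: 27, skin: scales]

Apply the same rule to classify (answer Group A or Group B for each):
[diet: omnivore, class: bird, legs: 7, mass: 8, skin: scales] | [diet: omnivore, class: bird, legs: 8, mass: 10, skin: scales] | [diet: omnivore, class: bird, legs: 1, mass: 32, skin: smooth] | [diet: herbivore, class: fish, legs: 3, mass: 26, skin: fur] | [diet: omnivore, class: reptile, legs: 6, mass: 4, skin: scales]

Group B, Group B, Group B, Group A, Group B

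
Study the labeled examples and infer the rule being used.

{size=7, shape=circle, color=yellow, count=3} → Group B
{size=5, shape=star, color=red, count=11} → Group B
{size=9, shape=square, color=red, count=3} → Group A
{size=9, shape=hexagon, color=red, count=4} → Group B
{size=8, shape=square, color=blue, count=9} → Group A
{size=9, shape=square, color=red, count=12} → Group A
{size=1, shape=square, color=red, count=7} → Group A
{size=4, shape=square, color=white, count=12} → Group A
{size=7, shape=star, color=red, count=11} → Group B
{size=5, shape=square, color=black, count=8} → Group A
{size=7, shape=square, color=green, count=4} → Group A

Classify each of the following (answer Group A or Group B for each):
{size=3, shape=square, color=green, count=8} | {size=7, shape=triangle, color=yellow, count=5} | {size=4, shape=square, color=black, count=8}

Group A, Group B, Group A

A rule that fits every label: shape is square — true of each 'Group A' example, false of each 'Group B' one.
{size=3, shape=square, color=green, count=8} → shape is square → Group A. {size=7, shape=triangle, color=yellow, count=5} → shape is triangle → Group B. {size=4, shape=square, color=black, count=8} → shape is square → Group A.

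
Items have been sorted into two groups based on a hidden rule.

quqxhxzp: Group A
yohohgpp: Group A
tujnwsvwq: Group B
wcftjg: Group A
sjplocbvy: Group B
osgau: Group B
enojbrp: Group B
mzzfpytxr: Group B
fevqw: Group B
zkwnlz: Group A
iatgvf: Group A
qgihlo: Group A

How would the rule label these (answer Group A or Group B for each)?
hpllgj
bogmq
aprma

Group A, Group B, Group B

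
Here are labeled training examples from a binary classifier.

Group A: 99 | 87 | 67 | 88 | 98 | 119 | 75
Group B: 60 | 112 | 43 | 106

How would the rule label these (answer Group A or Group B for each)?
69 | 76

Group A, Group A

One predicate separates the groups cleanly: digit sum ≥ 8.
69 — digit sum 6+9 = 15, hence Group A. 76 — digit sum 7+6 = 13, hence Group A.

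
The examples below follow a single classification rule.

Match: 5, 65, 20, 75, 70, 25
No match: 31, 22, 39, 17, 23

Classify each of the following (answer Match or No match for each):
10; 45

One predicate separates the groups cleanly: multiple of 5.

Match, Match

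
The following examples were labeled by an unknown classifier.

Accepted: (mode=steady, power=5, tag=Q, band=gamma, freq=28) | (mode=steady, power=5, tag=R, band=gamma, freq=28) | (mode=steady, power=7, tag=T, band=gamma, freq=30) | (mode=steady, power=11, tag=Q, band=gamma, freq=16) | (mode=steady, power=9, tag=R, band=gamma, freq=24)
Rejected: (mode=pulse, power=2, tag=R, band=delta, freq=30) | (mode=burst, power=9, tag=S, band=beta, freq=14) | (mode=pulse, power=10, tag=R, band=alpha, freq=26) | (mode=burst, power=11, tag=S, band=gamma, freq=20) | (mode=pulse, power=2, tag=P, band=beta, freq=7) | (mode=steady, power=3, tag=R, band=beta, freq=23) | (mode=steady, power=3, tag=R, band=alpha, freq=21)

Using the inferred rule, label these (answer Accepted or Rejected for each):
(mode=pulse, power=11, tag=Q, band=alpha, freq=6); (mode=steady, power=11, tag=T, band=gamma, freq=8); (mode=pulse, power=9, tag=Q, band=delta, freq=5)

The pattern is that an item is 'Accepted' exactly when: mode is steady AND band is gamma.
Rejected: (mode=pulse, power=11, tag=Q, band=alpha, freq=6), since mode is pulse, band is alpha. Accepted: (mode=steady, power=11, tag=T, band=gamma, freq=8), since mode is steady, band is gamma. Rejected: (mode=pulse, power=9, tag=Q, band=delta, freq=5), since mode is pulse, band is delta.

Rejected, Accepted, Rejected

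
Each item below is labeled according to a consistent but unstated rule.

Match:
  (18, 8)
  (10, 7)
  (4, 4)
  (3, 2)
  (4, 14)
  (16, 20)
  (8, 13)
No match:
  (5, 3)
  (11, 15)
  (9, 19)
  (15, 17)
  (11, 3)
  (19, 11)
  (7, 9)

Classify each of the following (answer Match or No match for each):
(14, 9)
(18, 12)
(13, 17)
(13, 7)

Match, Match, No match, No match

Looking at the examples, the only property every 'Match' case has and every 'No match' case lacks is: product is even.
(14, 9) → 14·9 = 126 → Match. (18, 12) → 18·12 = 216 → Match. (13, 17) → 13·17 = 221 → No match. (13, 7) → 13·7 = 91 → No match.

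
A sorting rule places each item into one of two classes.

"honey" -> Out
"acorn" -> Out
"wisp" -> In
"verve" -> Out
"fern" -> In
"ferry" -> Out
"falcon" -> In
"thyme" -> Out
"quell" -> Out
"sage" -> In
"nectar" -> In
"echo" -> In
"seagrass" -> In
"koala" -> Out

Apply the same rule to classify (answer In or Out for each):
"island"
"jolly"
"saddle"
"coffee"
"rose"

All 'In' examples share one property — even length — and every 'Out' example lacks it.
"island": length 6, passes → In.
"jolly": length 5, fails the rule → Out.
"saddle": length 6, passes → In.
"coffee": length 6, passes → In.
"rose": length 4, passes → In.

In, Out, In, In, In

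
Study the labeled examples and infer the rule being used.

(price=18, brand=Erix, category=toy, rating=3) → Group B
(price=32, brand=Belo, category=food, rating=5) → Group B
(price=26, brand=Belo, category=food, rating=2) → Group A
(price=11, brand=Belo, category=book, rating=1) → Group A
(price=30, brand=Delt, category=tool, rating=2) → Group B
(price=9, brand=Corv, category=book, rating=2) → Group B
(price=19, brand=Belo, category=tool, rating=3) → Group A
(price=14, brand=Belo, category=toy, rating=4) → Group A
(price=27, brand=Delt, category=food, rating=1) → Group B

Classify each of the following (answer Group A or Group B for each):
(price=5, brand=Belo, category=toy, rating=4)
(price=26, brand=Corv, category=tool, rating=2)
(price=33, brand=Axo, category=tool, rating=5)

'Group A' ⟺ brand is Belo AND price ≤ 26.

Group A, Group B, Group B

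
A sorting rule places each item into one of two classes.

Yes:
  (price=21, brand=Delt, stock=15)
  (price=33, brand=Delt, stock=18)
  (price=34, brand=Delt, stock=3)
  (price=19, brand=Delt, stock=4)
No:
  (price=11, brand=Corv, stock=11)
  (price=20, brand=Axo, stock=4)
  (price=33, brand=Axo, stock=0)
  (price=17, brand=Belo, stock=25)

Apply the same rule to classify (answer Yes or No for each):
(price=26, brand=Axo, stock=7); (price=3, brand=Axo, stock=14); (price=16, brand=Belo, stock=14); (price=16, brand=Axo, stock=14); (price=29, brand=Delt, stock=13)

No, No, No, No, Yes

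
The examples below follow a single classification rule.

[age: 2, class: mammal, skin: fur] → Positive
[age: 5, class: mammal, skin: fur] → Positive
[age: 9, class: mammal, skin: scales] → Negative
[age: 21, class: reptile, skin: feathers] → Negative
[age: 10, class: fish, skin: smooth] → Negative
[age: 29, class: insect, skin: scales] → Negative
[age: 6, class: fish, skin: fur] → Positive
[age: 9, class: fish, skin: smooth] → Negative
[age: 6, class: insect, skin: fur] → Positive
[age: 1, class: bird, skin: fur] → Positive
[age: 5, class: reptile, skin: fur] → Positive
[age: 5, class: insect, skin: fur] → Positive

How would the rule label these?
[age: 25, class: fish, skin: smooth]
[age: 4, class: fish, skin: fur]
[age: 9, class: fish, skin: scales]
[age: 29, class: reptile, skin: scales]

The rule appears to be: skin is fur.
[age: 25, class: fish, skin: smooth]: skin is smooth, does not satisfy this → Negative. [age: 4, class: fish, skin: fur]: skin is fur, matches → Positive. [age: 9, class: fish, skin: scales]: skin is scales, does not satisfy this → Negative. [age: 29, class: reptile, skin: scales]: skin is scales, does not satisfy this → Negative.

Negative, Positive, Negative, Negative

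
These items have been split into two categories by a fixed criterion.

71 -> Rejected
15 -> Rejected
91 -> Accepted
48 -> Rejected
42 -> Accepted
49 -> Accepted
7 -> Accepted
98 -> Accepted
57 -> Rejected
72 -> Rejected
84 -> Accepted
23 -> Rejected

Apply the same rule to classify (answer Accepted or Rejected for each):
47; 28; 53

Rejected, Accepted, Rejected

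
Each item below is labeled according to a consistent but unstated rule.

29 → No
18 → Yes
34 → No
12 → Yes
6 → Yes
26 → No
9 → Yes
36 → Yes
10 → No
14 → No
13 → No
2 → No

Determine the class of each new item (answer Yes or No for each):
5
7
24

No, No, Yes

One predicate separates the groups cleanly: multiple of 3.
5 → 5 = 3·1 + 2 → No. 7 → 7 = 3·2 + 1 → No. 24 → 24 = 3·8 → Yes.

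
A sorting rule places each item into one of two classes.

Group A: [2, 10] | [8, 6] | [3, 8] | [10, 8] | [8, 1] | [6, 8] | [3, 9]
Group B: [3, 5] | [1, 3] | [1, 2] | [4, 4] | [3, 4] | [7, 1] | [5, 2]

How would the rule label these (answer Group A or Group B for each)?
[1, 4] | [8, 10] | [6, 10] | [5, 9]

The classifier is using: sum ≥ 9.
[1, 4] — 1+4 = 5, hence Group B.
[8, 10] — 8+10 = 18, hence Group A.
[6, 10] — 6+10 = 16, hence Group A.
[5, 9] — 5+9 = 14, hence Group A.

Group B, Group A, Group A, Group A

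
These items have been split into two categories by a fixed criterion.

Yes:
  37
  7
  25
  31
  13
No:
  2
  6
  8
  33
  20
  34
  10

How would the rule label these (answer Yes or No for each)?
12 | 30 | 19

No, No, Yes

Checking candidate rules against both groups, what survives is: ≡ 1 (mod 6).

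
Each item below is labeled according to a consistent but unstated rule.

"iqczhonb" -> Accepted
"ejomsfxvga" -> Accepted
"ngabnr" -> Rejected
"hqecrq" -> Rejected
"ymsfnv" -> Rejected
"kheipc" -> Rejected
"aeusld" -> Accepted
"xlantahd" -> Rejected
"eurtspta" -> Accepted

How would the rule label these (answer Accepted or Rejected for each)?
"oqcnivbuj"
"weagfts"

Rule: starts with a vowel. This holds for each 'Accepted' example and fails for each 'Rejected' one.

Accepted, Rejected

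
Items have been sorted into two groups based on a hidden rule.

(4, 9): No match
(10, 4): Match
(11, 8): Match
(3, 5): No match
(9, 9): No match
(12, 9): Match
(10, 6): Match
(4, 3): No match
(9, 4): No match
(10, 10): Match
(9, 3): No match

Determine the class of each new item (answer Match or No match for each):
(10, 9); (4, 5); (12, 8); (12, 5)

Match, No match, Match, Match

Every 'Match' example satisfies: first ≥ 10. None of the 'No match' examples do.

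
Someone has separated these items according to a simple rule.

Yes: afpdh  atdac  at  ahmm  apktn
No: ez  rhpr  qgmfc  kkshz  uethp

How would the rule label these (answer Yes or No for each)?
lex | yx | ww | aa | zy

A rule that fits every label: contains 'a' — true of each 'Yes' example, false of each 'No' one.
lex: no 'a', does not fit → No.
yx: no 'a', does not fit → No.
ww: no 'a', does not fit → No.
aa: has 'a', meets the rule → Yes.
zy: no 'a', does not fit → No.

No, No, No, Yes, No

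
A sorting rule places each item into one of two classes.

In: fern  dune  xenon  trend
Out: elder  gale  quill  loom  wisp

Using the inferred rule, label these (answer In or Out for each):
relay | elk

Out, Out

Comparing the two groups points to one rule — contains 'n'.
relay: Out (no 'n'). elk: Out (no 'n').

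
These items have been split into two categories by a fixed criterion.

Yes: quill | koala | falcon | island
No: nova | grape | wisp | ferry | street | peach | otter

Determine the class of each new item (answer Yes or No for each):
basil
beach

Every 'Yes' example satisfies: contains 'l'. None of the 'No' examples do.
basil: Yes (has 'l'). beach: No (no 'l').

Yes, No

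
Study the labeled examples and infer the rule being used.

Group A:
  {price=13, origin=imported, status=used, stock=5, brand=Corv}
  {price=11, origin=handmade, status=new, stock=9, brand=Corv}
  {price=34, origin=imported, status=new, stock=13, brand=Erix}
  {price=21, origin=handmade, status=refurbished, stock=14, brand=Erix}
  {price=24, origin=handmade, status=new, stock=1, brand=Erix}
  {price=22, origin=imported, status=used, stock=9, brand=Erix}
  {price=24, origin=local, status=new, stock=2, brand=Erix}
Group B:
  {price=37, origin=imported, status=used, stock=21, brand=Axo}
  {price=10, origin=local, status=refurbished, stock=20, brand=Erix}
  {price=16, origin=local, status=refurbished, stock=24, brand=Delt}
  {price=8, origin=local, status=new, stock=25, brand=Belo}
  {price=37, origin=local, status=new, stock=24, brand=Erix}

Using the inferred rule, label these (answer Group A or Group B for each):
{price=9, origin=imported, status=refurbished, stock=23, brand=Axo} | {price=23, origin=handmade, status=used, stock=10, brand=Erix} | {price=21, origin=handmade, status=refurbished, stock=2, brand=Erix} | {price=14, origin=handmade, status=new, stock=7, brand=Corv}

The common property of the 'Group A' items is: stock ≤ 14. No 'Group B' item has it.
{price=9, origin=imported, status=refurbished, stock=23, brand=Axo} — stock = 23, hence Group B.
{price=23, origin=handmade, status=used, stock=10, brand=Erix} — stock = 10, hence Group A.
{price=21, origin=handmade, status=refurbished, stock=2, brand=Erix} — stock = 2, hence Group A.
{price=14, origin=handmade, status=new, stock=7, brand=Corv} — stock = 7, hence Group A.

Group B, Group A, Group A, Group A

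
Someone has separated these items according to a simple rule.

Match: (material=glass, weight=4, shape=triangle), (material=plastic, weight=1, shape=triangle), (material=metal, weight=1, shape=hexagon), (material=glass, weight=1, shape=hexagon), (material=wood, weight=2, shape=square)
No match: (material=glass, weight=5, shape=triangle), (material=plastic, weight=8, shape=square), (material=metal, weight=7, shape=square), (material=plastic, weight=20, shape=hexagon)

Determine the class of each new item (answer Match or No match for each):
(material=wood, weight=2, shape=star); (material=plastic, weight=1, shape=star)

'Match' ⟺ weight ≤ 4.
(material=wood, weight=2, shape=star): Match (weight = 2). (material=plastic, weight=1, shape=star): Match (weight = 1).

Match, Match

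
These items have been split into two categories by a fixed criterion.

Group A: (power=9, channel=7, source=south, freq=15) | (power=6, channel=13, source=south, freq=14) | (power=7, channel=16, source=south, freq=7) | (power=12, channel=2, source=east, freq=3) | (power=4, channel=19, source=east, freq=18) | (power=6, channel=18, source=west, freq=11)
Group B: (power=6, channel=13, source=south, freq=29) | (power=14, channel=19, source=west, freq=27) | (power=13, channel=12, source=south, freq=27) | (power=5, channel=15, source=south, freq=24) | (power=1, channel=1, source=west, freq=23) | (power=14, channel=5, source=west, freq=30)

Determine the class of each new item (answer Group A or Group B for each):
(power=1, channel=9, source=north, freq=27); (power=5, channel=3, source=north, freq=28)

Group B, Group B

Rule: freq ≤ 18. This holds for each 'Group A' example and fails for each 'Group B' one.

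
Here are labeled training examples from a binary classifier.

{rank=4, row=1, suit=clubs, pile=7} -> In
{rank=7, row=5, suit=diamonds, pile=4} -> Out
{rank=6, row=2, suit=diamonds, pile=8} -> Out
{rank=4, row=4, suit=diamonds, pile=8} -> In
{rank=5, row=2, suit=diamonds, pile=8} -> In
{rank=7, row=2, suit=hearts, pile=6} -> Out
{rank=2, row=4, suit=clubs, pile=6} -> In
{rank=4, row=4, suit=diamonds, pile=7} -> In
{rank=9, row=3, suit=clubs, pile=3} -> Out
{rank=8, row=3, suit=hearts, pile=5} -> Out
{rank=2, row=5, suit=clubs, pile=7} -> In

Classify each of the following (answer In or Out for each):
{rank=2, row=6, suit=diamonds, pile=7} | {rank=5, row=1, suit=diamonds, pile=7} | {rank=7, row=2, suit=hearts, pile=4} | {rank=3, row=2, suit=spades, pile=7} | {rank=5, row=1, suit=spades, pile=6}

In, In, Out, In, In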